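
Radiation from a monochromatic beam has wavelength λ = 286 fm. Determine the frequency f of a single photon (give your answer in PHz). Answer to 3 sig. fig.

1.05e6 PHz

Convert to SI: λ = 286 fm = 2.86e-13 m.
The photon relation is f = c/λ, giving f = 1.048e21 Hz.
Converting to PHz: f = 1.048e6 PHz ≈ 1.05e6 PHz.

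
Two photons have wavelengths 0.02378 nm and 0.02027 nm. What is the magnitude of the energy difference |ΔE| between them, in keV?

9.03 keV

Using E = hc/λ: E₁ = 8.3534e-15 J, E₂ = 9.7999e-15 J.
|ΔE| = |8.3534e-15 − 9.7999e-15| = 1.45e-15 J = 9.03 keV.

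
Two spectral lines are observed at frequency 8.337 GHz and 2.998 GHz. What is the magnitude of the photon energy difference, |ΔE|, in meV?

0.0221 meV

Using E = hf: E₁ = 5.5242e-24 J, E₂ = 1.9865e-24 J.
|ΔE| = |5.5242e-24 − 1.9865e-24| = 3.54e-24 J = 0.0221 meV.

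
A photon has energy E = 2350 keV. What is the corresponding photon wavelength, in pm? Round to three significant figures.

Convert to SI: E = 2350 keV = 3.7651·10^-13 J.
For a photon λ = hc/E, so λ = 5.276·10^-13 m.
Converting to pm: λ = 0.5276 pm ≈ 0.528 pm.

0.528 pm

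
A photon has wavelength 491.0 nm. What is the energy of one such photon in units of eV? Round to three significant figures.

2.53 eV

Convert to SI: λ = 491.0 nm = 4.910e-7 m.
Apply E = hc/λ: E = 4.046e-19 J.
Converting to eV: E = 2.525 eV ≈ 2.53 eV.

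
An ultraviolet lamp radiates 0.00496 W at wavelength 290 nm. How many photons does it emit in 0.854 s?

6.18·10^15 photons

Total energy: E_total = P·t = 0.00496 × 0.854 = 0.004236 J.
Per-photon energy: E = 6.850·10^-19 J.
N = E_total / E_photon = 6.18·10^15.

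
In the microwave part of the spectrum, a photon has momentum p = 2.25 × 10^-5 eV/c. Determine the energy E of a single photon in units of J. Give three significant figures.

(c = 2.99792458 × 10^8 m/s, 1 eV = 1.602176634 × 10^-19 J.)
Convert to SI: p = 2.25 × 10^-5 eV/c = 1.2025 × 10^-32 kg·m/s.
Since E = pc for a photon, E = 3.605 × 10^-24 J.
So E ≈ 3.60 × 10^-24 J.

3.60 × 10^-24 J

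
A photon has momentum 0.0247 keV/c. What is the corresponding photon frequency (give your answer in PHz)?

Use h = 6.62607015 × 10^-34 J·s, c = 2.99792458 × 10^8 m/s, 1 eV = 1.602176634 × 10^-19 J.
First convert: p = 0.0247 keV/c = 1.3200 × 10^-26 kg·m/s.
Apply f = pc/h: f = 5.972 × 10^15 Hz.
Converting to PHz: f = 5.972 PHz ≈ 5.97 PHz.

5.97 PHz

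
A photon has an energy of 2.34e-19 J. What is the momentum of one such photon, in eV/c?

1.46 eV/c

Use c = 2.99792458e8 m/s, 1 eV = 1.602176634e-19 J.
Apply p = E/c: p = 7.805e-28 kg·m/s.
Converting to eV/c: p = 1.461 eV/c ≈ 1.46 eV/c.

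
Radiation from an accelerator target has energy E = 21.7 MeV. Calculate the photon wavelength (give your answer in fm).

Take h = 6.62607015·10^-34 J·s, c = 2.99792458·10^8 m/s, 1 eV = 1.602176634·10^-19 J.
Convert to SI: E = 21.7 MeV = 3.4767·10^-12 J.
The photon relation is λ = hc/E, giving λ = 5.714·10^-14 m.
Converting to fm: λ = 57.14 fm ≈ 57.1 fm.

57.1 fm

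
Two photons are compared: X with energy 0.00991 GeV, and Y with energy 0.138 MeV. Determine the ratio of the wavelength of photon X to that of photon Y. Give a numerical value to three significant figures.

λ_X = 1.251 × 10^-13 m (from energy = 0.00991 GeV, via λ = hc/E).
λ_Y = 8.984 × 10^-12 m (from energy = 0.138 MeV, via λ = hc/E).
Ratio = 1.251 × 10^-13 / 8.984 × 10^-12 = 0.0139.

0.0139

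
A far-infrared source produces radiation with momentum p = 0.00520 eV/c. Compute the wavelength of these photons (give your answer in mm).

0.238 mm

In SI units: p = 0.00520 eV/c = 2.7790 × 10^-30 kg·m/s.
Apply λ = h/p: λ = 2.384 × 10^-4 m.
Converting to mm: λ = 0.2384 mm ≈ 0.238 mm.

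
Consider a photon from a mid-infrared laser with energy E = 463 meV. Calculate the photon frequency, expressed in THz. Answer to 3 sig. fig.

(h = 6.62607015 × 10^-34 J·s, 1 eV = 1.602176634 × 10^-19 J.)
Convert to SI: E = 463 meV = 7.4181 × 10^-20 J.
Since f = E/h for a photon, f = 1.120 × 10^14 Hz.
Converting to THz: f = 112.0 THz ≈ 112 THz.

112 THz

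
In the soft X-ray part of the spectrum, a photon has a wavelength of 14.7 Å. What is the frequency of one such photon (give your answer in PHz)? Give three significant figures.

(c = 2.99792458e8 m/s.)
First convert: λ = 14.7 Å = 1.47e-9 m.
Since f = c/λ for a photon, f = 2.039e17 Hz.
Converting to PHz: f = 203.9 PHz ≈ 204 PHz.

204 PHz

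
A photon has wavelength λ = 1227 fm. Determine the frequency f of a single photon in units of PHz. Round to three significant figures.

(c = 2.99792458e8 m/s.)
In SI units: λ = 1227 fm = 1.227e-12 m.
Apply f = c/λ: f = 2.443e20 Hz.
Converting to PHz: f = 244300 PHz ≈ 2.44e5 PHz.

2.44e5 PHz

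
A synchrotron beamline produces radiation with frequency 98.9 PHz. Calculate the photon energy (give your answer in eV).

Use h = 6.62607015 × 10^-34 J·s, 1 eV = 1.602176634 × 10^-19 J.
First convert: f = 98.9 PHz = 9.89 × 10^16 Hz.
Since E = hf for a photon, E = 6.553 × 10^-17 J.
Converting to eV: E = 409.0 eV ≈ 409 eV.

409 eV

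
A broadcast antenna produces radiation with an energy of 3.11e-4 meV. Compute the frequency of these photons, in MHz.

75.2 MHz

First convert: E = 3.11e-4 meV = 4.9828e-26 J.
Apply f = E/h: f = 7.520e7 Hz.
Converting to MHz: f = 75.20 MHz ≈ 75.2 MHz.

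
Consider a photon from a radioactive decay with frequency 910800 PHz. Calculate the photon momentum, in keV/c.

3770 keV/c

(h = 6.62607015 × 10^-34 J·s, c = 2.99792458 × 10^8 m/s, 1 eV = 1.602176634 × 10^-19 J.)
Convert to SI: f = 910800 PHz = 9.108 × 10^20 Hz.
The photon relation is p = hf/c, giving p = 2.013 × 10^-21 kg·m/s.
Converting to keV/c: p = 3767 keV/c ≈ 3770 keV/c.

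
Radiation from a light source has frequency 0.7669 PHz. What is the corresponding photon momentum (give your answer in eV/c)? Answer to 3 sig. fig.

3.17 eV/c

(h = 6.62607015·10^-34 J·s, c = 2.99792458·10^8 m/s, 1 eV = 1.602176634·10^-19 J.)
First convert: f = 0.7669 PHz = 7.669·10^14 Hz.
Since p = hf/c for a photon, p = 1.695·10^-27 kg·m/s.
Converting to eV/c: p = 3.172 eV/c ≈ 3.17 eV/c.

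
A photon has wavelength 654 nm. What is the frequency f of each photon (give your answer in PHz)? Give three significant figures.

0.458 PHz

Convert to SI: λ = 654 nm = 6.54e-7 m.
Apply f = c/λ: f = 4.584e14 Hz.
Converting to PHz: f = 0.4584 PHz ≈ 0.458 PHz.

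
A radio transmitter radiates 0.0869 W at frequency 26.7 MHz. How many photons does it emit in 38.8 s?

1.91 × 10^26 photons

Total energy: E_total = P·t = 0.0869 × 38.8 = 3.372 J.
Per-photon energy: E = 1.769 × 10^-26 J.
N = E_total / E_photon = 1.91 × 10^26.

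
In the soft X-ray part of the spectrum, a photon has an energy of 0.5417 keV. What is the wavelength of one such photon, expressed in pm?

Use h = 6.62607015e-34 J·s, c = 2.99792458e8 m/s, 1 eV = 1.602176634e-19 J.
In SI units: E = 0.5417 keV = 8.6790e-17 J.
Since λ = hc/E for a photon, λ = 2.289e-9 m.
Converting to pm: λ = 2289 pm ≈ 2290 pm.

2290 pm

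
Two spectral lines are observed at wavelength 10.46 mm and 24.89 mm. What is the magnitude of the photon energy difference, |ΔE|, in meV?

Using E = hc/λ: E₁ = 1.8991e-23 J, E₂ = 7.9809e-24 J.
|ΔE| = |1.8991e-23 − 7.9809e-24| = 1.10e-23 J = 0.0687 meV.

0.0687 meV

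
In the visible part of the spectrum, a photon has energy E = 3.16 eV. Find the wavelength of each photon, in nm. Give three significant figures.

Take h = 6.62607015e-34 J·s, c = 2.99792458e8 m/s, 1 eV = 1.602176634e-19 J.
Convert to SI: E = 3.16 eV = 5.0629e-19 J.
Since λ = hc/E for a photon, λ = 3.924e-7 m.
Converting to nm: λ = 392.4 nm ≈ 392 nm.

392 nm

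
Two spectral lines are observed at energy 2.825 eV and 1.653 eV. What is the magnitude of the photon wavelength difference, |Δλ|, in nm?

Using λ = hc/E: λ₁ = 4.3888e-7 m, λ₂ = 7.5006e-7 m.
|Δλ| = |4.3888e-7 − 7.5006e-7| = 3.11e-7 m = 311 nm.

311 nm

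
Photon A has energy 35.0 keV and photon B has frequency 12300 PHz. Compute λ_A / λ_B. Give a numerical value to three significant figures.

1.45

λ_A = 3.542 × 10^-11 m (from energy = 35.0 keV, via λ = hc/E).
λ_B = 2.437 × 10^-11 m (from frequency = 12300 PHz, via λ = c/f).
Ratio = 3.542 × 10^-11 / 2.437 × 10^-11 = 1.45.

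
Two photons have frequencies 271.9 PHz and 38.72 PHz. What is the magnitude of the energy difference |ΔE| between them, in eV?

964 eV

Using E = hf: E₁ = 1.8016e-16 J, E₂ = 2.5656e-17 J.
|ΔE| = |1.8016e-16 − 2.5656e-17| = 1.55e-16 J = 964 eV.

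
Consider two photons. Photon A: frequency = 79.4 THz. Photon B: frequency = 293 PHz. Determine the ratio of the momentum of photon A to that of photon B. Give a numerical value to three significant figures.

p_A = 1.755·10^-28 kg·m/s (from frequency = 79.4 THz, via p = hf/c).
p_B = 6.476·10^-25 kg·m/s (from frequency = 293 PHz, via p = hf/c).
Ratio = 1.755·10^-28 / 6.476·10^-25 = 2.71·10^-4.

2.71·10^-4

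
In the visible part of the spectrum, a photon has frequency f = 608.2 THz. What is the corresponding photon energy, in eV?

In SI units: f = 608.2 THz = 6.082 × 10^14 Hz.
The photon relation is E = hf, giving E = 4.030 × 10^-19 J.
Converting to eV: E = 2.515 eV ≈ 2.52 eV.

2.52 eV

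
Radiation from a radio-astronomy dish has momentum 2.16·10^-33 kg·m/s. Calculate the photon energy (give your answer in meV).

4.04·10^-3 meV

Use c = 2.99792458·10^8 m/s, 1 eV = 1.602176634·10^-19 J.
Apply E = pc: E = 6.476·10^-25 J.
Converting to meV: E = 0.004042 meV ≈ 4.04·10^-3 meV.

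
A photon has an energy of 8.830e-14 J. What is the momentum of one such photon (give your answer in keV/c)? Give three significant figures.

551 keV/c

The photon relation is p = E/c, giving p = 2.945e-22 kg·m/s.
Converting to keV/c: p = 551.1 keV/c ≈ 551 keV/c.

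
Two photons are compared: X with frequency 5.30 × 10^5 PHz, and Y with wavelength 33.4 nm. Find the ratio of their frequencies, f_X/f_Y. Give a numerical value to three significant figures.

5.90 × 10^4

f_X = 5.300 × 10^20 Hz (from frequency = 5.30 × 10^5 PHz, via f given directly).
f_Y = 8.976 × 10^15 Hz (from wavelength = 33.4 nm, via f = c/λ).
Ratio = 5.300 × 10^20 / 8.976 × 10^15 = 5.90 × 10^4.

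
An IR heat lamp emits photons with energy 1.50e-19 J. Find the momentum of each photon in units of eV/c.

0.936 eV/c

The photon relation is p = E/c, giving p = 5.003e-28 kg·m/s.
Converting to eV/c: p = 0.9362 eV/c ≈ 0.936 eV/c.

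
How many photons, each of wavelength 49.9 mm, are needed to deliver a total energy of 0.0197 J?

4.95·10^21 photons

Per-photon energy: E = 3.981·10^-24 J (from wavelength = 49.9 mm).
N = E_total / E_photon = 0.0197 J / 3.981·10^-24 J = 4.95·10^21.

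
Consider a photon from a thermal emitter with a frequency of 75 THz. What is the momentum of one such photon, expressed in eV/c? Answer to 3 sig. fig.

0.310 eV/c

(h = 6.62607015 × 10^-34 J·s, c = 2.99792458 × 10^8 m/s, 1 eV = 1.602176634 × 10^-19 J.)
Convert to SI: f = 75 THz = 7.5 × 10^13 Hz.
For a photon p = hf/c, so p = 1.658 × 10^-28 kg·m/s.
Converting to eV/c: p = 0.3102 eV/c ≈ 0.310 eV/c.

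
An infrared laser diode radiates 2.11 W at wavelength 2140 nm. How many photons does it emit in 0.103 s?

2.34e18 photons

Total energy: E_total = P·t = 2.11 × 0.103 = 0.2173 J.
Per-photon energy: E = 9.282e-20 J.
N = E_total / E_photon = 2.34e18.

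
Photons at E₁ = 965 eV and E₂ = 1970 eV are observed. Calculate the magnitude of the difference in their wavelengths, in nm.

0.655 nm

Using λ = hc/E: λ₁ = 1.285 × 10^-9 m, λ₂ = 6.294 × 10^-10 m.
|Δλ| = |1.285 × 10^-9 − 6.294 × 10^-10| = 6.55 × 10^-10 m = 0.655 nm.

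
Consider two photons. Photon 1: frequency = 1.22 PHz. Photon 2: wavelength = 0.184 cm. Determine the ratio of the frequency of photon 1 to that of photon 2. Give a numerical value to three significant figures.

7490

f_1 = 1.220 × 10^15 Hz (from frequency = 1.22 PHz, via f given directly).
f_2 = 1.629 × 10^11 Hz (from wavelength = 0.184 cm, via f = c/λ).
Ratio = 1.220 × 10^15 / 1.629 × 10^11 = 7490.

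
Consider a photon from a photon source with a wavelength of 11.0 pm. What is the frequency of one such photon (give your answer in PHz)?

2.73 × 10^4 PHz

(c = 2.99792458 × 10^8 m/s.)
In SI units: λ = 11.0 pm = 1.10 × 10^-11 m.
For a photon f = c/λ, so f = 2.725 × 10^19 Hz.
Converting to PHz: f = 27250 PHz ≈ 2.73 × 10^4 PHz.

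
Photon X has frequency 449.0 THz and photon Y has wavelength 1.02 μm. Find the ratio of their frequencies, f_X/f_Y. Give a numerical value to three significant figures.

f_X = 4.490 × 10^14 Hz (from frequency = 449.0 THz, via f given directly).
f_Y = 2.939 × 10^14 Hz (from wavelength = 1.02 μm, via f = c/λ).
Ratio = 4.490 × 10^14 / 2.939 × 10^14 = 1.53.

1.53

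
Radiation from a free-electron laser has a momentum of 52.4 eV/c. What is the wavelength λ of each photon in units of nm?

Use h = 6.62607015·10^-34 J·s, c = 2.99792458·10^8 m/s, 1 eV = 1.602176634·10^-19 J.
First convert: p = 52.4 eV/c = 2.8004·10^-26 kg·m/s.
Apply λ = h/p: λ = 2.366·10^-8 m.
Converting to nm: λ = 23.66 nm ≈ 23.7 nm.

23.7 nm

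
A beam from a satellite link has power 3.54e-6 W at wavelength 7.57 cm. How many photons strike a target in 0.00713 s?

9.62e15 photons

Total energy: E_total = P·t = 3.54e-6 × 0.00713 = 2.524e-8 J.
Per-photon energy: E = 2.624e-24 J.
N = E_total / E_photon = 9.62e15.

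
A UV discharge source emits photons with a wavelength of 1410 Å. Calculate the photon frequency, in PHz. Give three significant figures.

Use c = 2.99792458 × 10^8 m/s.
In SI units: λ = 1410 Å = 1.41 × 10^-7 m.
For a photon f = c/λ, so f = 2.126 × 10^15 Hz.
Converting to PHz: f = 2.126 PHz ≈ 2.13 PHz.

2.13 PHz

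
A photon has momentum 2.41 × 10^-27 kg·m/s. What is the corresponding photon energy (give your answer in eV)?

Use c = 2.99792458 × 10^8 m/s, 1 eV = 1.602176634 × 10^-19 J.
Apply E = pc: E = 7.225 × 10^-19 J.
Converting to eV: E = 4.509 eV ≈ 4.51 eV.

4.51 eV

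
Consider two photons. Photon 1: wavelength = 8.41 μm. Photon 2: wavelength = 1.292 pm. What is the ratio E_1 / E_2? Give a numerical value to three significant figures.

1.54 × 10^-7

E_1 = 2.362 × 10^-20 J (from wavelength = 8.41 μm, via E = hc/λ).
E_2 = 1.537 × 10^-13 J (from wavelength = 1.292 pm, via E = hc/λ).
Ratio = 2.362 × 10^-20 / 1.537 × 10^-13 = 1.54 × 10^-7.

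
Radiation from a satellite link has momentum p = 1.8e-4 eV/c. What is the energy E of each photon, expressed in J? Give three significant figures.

Take c = 2.99792458e8 m/s, 1 eV = 1.602176634e-19 J.
In SI units: p = 1.8e-4 eV/c = 9.6197e-32 kg·m/s.
The photon relation is E = pc, giving E = 2.884e-23 J.
So E ≈ 2.88e-23 J.

2.88e-23 J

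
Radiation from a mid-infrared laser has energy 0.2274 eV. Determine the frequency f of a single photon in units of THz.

Convert to SI: E = 0.2274 eV = 3.6433e-20 J.
For a photon f = E/h, so f = 5.499e13 Hz.
Converting to THz: f = 54.99 THz ≈ 55.0 THz.

55.0 THz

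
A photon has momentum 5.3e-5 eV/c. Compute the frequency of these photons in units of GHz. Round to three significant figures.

Use h = 6.62607015e-34 J·s, c = 2.99792458e8 m/s, 1 eV = 1.602176634e-19 J.
First convert: p = 5.3e-5 eV/c = 2.8325e-32 kg·m/s.
For a photon f = pc/h, so f = 1.282e10 Hz.
Converting to GHz: f = 12.82 GHz ≈ 12.8 GHz.

12.8 GHz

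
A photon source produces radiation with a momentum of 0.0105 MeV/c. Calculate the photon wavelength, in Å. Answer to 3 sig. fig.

(h = 6.62607015·10^-34 J·s, c = 2.99792458·10^8 m/s, 1 eV = 1.602176634·10^-19 J.)
Convert to SI: p = 0.0105 MeV/c = 5.6115·10^-24 kg·m/s.
For a photon λ = h/p, so λ = 1.181·10^-10 m.
Converting to Å: λ = 1.181 Å ≈ 1.18 Å.

1.18 Å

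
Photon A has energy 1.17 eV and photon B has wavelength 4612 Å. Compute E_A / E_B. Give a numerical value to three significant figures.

0.435

E_A = 1.875 × 10^-19 J (from energy = 1.17 eV, via E given directly).
E_B = 4.307 × 10^-19 J (from wavelength = 4612 Å, via E = hc/λ).
Ratio = 1.875 × 10^-19 / 4.307 × 10^-19 = 0.435.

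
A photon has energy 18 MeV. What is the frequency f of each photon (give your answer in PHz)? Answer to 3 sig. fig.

Use h = 6.62607015 × 10^-34 J·s, 1 eV = 1.602176634 × 10^-19 J.
In SI units: E = 18 MeV = 2.8839 × 10^-12 J.
For a photon f = E/h, so f = 4.352 × 10^21 Hz.
Converting to PHz: f = 4.352 × 10^6 PHz ≈ 4.35 × 10^6 PHz.

4.35 × 10^6 PHz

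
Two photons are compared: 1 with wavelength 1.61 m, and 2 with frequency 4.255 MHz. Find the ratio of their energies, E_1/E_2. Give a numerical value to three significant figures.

43.8

E_1 = 1.234 × 10^-25 J (from wavelength = 1.61 m, via E = hc/λ).
E_2 = 2.819 × 10^-27 J (from frequency = 4.255 MHz, via E = hf).
Ratio = 1.234 × 10^-25 / 2.819 × 10^-27 = 43.8.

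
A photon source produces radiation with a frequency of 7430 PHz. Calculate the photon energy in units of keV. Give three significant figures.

Use h = 6.62607015 × 10^-34 J·s, 1 eV = 1.602176634 × 10^-19 J.
Convert to SI: f = 7430 PHz = 7.43 × 10^18 Hz.
Since E = hf for a photon, E = 4.923 × 10^-15 J.
Converting to keV: E = 30.73 keV ≈ 30.7 keV.

30.7 keV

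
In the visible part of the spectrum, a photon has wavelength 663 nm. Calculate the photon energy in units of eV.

1.87 eV

First convert: λ = 663 nm = 6.63e-7 m.
Apply E = hc/λ: E = 2.996e-19 J.
Converting to eV: E = 1.870 eV ≈ 1.87 eV.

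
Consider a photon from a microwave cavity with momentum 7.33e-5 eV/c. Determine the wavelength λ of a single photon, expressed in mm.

16.9 mm

(h = 6.62607015e-34 J·s, c = 2.99792458e8 m/s, 1 eV = 1.602176634e-19 J.)
In SI units: p = 7.33e-5 eV/c = 3.9174e-32 kg·m/s.
The photon relation is λ = h/p, giving λ = 0.01691 m.
Converting to mm: λ = 16.91 mm ≈ 16.9 mm.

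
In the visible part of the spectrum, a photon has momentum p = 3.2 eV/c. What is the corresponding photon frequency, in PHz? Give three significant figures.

Convert to SI: p = 3.2 eV/c = 1.7102e-27 kg·m/s.
Apply f = pc/h: f = 7.738e14 Hz.
Converting to PHz: f = 0.7738 PHz ≈ 0.774 PHz.

0.774 PHz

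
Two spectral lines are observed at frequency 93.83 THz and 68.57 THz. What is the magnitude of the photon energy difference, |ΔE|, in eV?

Using E = hf: E₁ = 6.2172e-20 J, E₂ = 4.5435e-20 J.
|ΔE| = |6.2172e-20 − 4.5435e-20| = 1.67e-20 J = 0.104 eV.

0.104 eV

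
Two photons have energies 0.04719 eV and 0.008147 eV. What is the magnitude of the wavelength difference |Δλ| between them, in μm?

Using λ = hc/E: λ₁ = 2.6273e-5 m, λ₂ = 1.5218e-4 m.
|Δλ| = |2.6273e-5 − 1.5218e-4| = 1.26e-4 m = 126 μm.

126 μm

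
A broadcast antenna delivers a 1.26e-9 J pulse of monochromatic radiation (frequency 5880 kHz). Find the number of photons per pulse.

3.23e17 photons

Per-photon energy: E = 3.896e-27 J (from frequency = 5880 kHz).
N = E_total / E_photon = 1.26e-9 J / 3.896e-27 J = 3.23e17.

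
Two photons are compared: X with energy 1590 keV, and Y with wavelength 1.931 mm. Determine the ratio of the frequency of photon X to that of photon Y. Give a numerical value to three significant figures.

f_X = 3.845 × 10^20 Hz (from energy = 1590 keV, via f = E/h).
f_Y = 1.553 × 10^11 Hz (from wavelength = 1.931 mm, via f = c/λ).
Ratio = 3.845 × 10^20 / 1.553 × 10^11 = 2.48 × 10^9.

2.48 × 10^9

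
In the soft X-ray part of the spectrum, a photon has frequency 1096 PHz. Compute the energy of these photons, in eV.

4530 eV

In SI units: f = 1096 PHz = 1.096e18 Hz.
For a photon E = hf, so E = 7.262e-16 J.
Converting to eV: E = 4533 eV ≈ 4530 eV.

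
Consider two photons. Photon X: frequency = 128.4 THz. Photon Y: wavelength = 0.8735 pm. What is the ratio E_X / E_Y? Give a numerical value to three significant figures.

3.74e-7

E_X = 8.508e-20 J (from frequency = 128.4 THz, via E = hf).
E_Y = 2.274e-13 J (from wavelength = 0.8735 pm, via E = hc/λ).
Ratio = 8.508e-20 / 2.274e-13 = 3.74e-7.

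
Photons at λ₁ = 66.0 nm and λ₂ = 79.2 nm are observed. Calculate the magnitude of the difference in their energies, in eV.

3.13 eV

Using E = hc/λ: E₁ = 3.010 × 10^-18 J, E₂ = 2.508 × 10^-18 J.
|ΔE| = |3.010 × 10^-18 − 2.508 × 10^-18| = 5.02 × 10^-19 J = 3.13 eV.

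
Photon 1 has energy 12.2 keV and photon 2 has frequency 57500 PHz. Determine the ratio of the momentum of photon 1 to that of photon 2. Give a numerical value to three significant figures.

p_1 = 6.520e-24 kg·m/s (from energy = 12.2 keV, via p = E/c).
p_2 = 1.271e-22 kg·m/s (from frequency = 57500 PHz, via p = hf/c).
Ratio = 6.520e-24 / 1.271e-22 = 0.0513.

0.0513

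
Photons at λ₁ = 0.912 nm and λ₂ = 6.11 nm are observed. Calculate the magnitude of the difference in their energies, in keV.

Using E = hc/λ: E₁ = 2.178 × 10^-16 J, E₂ = 3.251 × 10^-17 J.
|ΔE| = |2.178 × 10^-16 − 3.251 × 10^-17| = 1.85 × 10^-16 J = 1.16 keV.

1.16 keV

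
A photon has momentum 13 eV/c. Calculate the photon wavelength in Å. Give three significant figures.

954 Å

First convert: p = 13 eV/c = 6.9476 × 10^-27 kg·m/s.
The photon relation is λ = h/p, giving λ = 9.537 × 10^-8 m.
Converting to Å: λ = 953.7 Å ≈ 954 Å.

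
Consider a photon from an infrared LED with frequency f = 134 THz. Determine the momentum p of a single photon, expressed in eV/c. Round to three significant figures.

First convert: f = 134 THz = 1.34 × 10^14 Hz.
For a photon p = hf/c, so p = 2.962 × 10^-28 kg·m/s.
Converting to eV/c: p = 0.5542 eV/c ≈ 0.554 eV/c.

0.554 eV/c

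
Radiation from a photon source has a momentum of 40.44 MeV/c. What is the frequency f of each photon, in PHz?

Use h = 6.62607015·10^-34 J·s, c = 2.99792458·10^8 m/s, 1 eV = 1.602176634·10^-19 J.
Convert to SI: p = 40.44 MeV/c = 2.1612·10^-20 kg·m/s.
Since f = pc/h for a photon, f = 9.778·10^21 Hz.
Converting to PHz: f = 9.778·10^6 PHz ≈ 9.78·10^6 PHz.

9.78·10^6 PHz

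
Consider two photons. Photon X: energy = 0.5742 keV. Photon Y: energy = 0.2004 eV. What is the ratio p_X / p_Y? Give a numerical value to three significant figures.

p_X = 3.069 × 10^-25 kg·m/s (from energy = 0.5742 keV, via p = E/c).
p_Y = 1.071 × 10^-28 kg·m/s (from energy = 0.2004 eV, via p = E/c).
Ratio = 3.069 × 10^-25 / 1.071 × 10^-28 = 2870.

2870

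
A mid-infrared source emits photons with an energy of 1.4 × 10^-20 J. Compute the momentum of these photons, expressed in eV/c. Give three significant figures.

(c = 2.99792458 × 10^8 m/s, 1 eV = 1.602176634 × 10^-19 J.)
For a photon p = E/c, so p = 4.670 × 10^-29 kg·m/s.
Converting to eV/c: p = 0.08738 eV/c ≈ 0.0874 eV/c.

0.0874 eV/c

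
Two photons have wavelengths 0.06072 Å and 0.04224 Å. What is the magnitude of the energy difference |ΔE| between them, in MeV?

0.0893 MeV

Using E = hc/λ: E₁ = 3.2715 × 10^-14 J, E₂ = 4.7028 × 10^-14 J.
|ΔE| = |3.2715 × 10^-14 − 4.7028 × 10^-14| = 1.43 × 10^-14 J = 0.0893 MeV.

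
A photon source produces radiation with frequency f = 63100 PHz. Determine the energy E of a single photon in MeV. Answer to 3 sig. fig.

First convert: f = 63100 PHz = 6.31e19 Hz.
Apply E = hf: E = 4.181e-14 J.
Converting to MeV: E = 0.2610 MeV ≈ 0.261 MeV.

0.261 MeV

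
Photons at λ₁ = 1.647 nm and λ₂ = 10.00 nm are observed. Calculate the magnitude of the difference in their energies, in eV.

629 eV

Using E = hc/λ: E₁ = 1.2061e-16 J, E₂ = 1.9864e-17 J.
|ΔE| = |1.2061e-16 − 1.9864e-17| = 1.01e-16 J = 629 eV.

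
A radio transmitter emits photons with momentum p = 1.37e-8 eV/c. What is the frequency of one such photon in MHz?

Convert to SI: p = 1.37e-8 eV/c = 7.3217e-36 kg·m/s.
Apply f = pc/h: f = 3.313e6 Hz.
Converting to MHz: f = 3.313 MHz ≈ 3.31 MHz.

3.31 MHz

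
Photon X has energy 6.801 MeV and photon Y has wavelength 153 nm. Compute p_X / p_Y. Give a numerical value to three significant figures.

p_X = 3.635·10^-21 kg·m/s (from energy = 6.801 MeV, via p = E/c).
p_Y = 4.331·10^-27 kg·m/s (from wavelength = 153 nm, via p = h/λ).
Ratio = 3.635·10^-21 / 4.331·10^-27 = 8.39·10^5.

8.39·10^5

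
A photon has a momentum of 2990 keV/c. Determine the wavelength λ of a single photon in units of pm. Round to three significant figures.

0.415 pm

Take h = 6.62607015e-34 J·s, c = 2.99792458e8 m/s, 1 eV = 1.602176634e-19 J.
First convert: p = 2990 keV/c = 1.5979e-21 kg·m/s.
For a photon λ = h/p, so λ = 4.147e-13 m.
Converting to pm: λ = 0.4147 pm ≈ 0.415 pm.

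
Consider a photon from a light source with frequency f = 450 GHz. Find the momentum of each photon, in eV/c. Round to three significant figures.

1.86·10^-3 eV/c

Use h = 6.62607015·10^-34 J·s, c = 2.99792458·10^8 m/s, 1 eV = 1.602176634·10^-19 J.
First convert: f = 450 GHz = 4.5·10^11 Hz.
Since p = hf/c for a photon, p = 9.946·10^-31 kg·m/s.
Converting to eV/c: p = 0.001861 eV/c ≈ 1.86·10^-3 eV/c.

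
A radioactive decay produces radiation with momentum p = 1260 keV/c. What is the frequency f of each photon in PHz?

3.05 × 10^5 PHz

Take h = 6.62607015 × 10^-34 J·s, c = 2.99792458 × 10^8 m/s, 1 eV = 1.602176634 × 10^-19 J.
In SI units: p = 1260 keV/c = 6.7338 × 10^-22 kg·m/s.
Apply f = pc/h: f = 3.047 × 10^20 Hz.
Converting to PHz: f = 304700 PHz ≈ 3.05 × 10^5 PHz.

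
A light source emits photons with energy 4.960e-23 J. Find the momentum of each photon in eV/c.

3.10e-4 eV/c

Since p = E/c for a photon, p = 1.654e-31 kg·m/s.
Converting to eV/c: p = 3.096e-4 eV/c ≈ 3.10e-4 eV/c.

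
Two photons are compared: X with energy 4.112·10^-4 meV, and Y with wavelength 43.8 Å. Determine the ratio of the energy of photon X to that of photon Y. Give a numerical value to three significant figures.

1.45·10^-9

E_X = 6.588·10^-26 J (from energy = 4.112·10^-4 meV, via E given directly).
E_Y = 4.535·10^-17 J (from wavelength = 43.8 Å, via E = hc/λ).
Ratio = 6.588·10^-26 / 4.535·10^-17 = 1.45·10^-9.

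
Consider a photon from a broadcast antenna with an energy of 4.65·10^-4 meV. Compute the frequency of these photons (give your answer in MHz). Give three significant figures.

112 MHz

(h = 6.62607015·10^-34 J·s, 1 eV = 1.602176634·10^-19 J.)
In SI units: E = 4.65·10^-4 meV = 7.4501·10^-26 J.
The photon relation is f = E/h, giving f = 1.124·10^8 Hz.
Converting to MHz: f = 112.4 MHz ≈ 112 MHz.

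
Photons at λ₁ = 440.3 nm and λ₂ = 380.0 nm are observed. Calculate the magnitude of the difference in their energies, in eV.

0.447 eV

Using E = hc/λ: E₁ = 4.5116e-19 J, E₂ = 5.2275e-19 J.
|ΔE| = |4.5116e-19 − 5.2275e-19| = 7.16e-20 J = 0.447 eV.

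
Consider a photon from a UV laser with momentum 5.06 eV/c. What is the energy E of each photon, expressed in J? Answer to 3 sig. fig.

Take c = 2.99792458e8 m/s, 1 eV = 1.602176634e-19 J.
First convert: p = 5.06 eV/c = 2.7042e-27 kg·m/s.
Apply E = pc: E = 8.107e-19 J.
So E ≈ 8.11e-19 J.

8.11e-19 J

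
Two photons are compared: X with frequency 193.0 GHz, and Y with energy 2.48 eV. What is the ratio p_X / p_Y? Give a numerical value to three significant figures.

p_X = 4.266e-31 kg·m/s (from frequency = 193.0 GHz, via p = hf/c).
p_Y = 1.325e-27 kg·m/s (from energy = 2.48 eV, via p = E/c).
Ratio = 4.266e-31 / 1.325e-27 = 3.22e-4.

3.22e-4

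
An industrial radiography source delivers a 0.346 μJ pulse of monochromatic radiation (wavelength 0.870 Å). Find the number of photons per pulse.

Per-photon energy: E = 2.283 × 10^-15 J (from wavelength = 0.870 Å).
N = E_total / E_photon = 3.46 × 10^-7 J / 2.283 × 10^-15 J = 1.52 × 10^8.

1.52 × 10^8 photons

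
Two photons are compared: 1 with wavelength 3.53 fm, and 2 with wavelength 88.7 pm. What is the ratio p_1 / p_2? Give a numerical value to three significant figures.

2.51e4

p_1 = 1.877e-19 kg·m/s (from wavelength = 3.53 fm, via p = h/λ).
p_2 = 7.470e-24 kg·m/s (from wavelength = 88.7 pm, via p = h/λ).
Ratio = 1.877e-19 / 7.470e-24 = 2.51e4.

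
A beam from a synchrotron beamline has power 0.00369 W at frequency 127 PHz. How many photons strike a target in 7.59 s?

3.33 × 10^14 photons

Total energy: E_total = P·t = 0.00369 × 7.59 = 0.02801 J.
Per-photon energy: E = 8.415 × 10^-17 J.
N = E_total / E_photon = 3.33 × 10^14.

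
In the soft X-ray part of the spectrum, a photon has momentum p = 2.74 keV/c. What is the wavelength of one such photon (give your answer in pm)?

452 pm

In SI units: p = 2.74 keV/c = 1.4643e-24 kg·m/s.
Apply λ = h/p: λ = 4.525e-10 m.
Converting to pm: λ = 452.5 pm ≈ 452 pm.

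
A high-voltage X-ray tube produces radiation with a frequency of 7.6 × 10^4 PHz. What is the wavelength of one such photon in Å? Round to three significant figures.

(c = 2.99792458 × 10^8 m/s.)
Convert to SI: f = 7.6 × 10^4 PHz = 7.6 × 10^19 Hz.
The photon relation is λ = c/f, giving λ = 3.945 × 10^-12 m.
Converting to Å: λ = 0.03945 Å ≈ 0.0394 Å.

0.0394 Å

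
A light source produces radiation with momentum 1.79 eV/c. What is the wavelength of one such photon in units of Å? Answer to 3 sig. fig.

6930 Å

Convert to SI: p = 1.79 eV/c = 9.5663 × 10^-28 kg·m/s.
Since λ = h/p for a photon, λ = 6.926 × 10^-7 m.
Converting to Å: λ = 6926 Å ≈ 6930 Å.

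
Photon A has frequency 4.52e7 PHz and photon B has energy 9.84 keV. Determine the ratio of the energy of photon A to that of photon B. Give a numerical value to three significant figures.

E_A = 2.995e-11 J (from frequency = 4.52e7 PHz, via E = hf).
E_B = 1.577e-15 J (from energy = 9.84 keV, via E given directly).
Ratio = 2.995e-11 / 1.577e-15 = 1.90e4.

1.90e4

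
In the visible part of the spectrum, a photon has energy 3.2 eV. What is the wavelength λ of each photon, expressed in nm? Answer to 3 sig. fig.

First convert: E = 3.2 eV = 5.1270 × 10^-19 J.
Since λ = hc/E for a photon, λ = 3.875 × 10^-7 m.
Converting to nm: λ = 387.5 nm ≈ 387 nm.

387 nm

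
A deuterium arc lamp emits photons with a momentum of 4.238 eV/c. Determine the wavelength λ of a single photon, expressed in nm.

293 nm

Use h = 6.62607015e-34 J·s, c = 2.99792458e8 m/s, 1 eV = 1.602176634e-19 J.
In SI units: p = 4.238 eV/c = 2.2649e-27 kg·m/s.
Since λ = h/p for a photon, λ = 2.926e-7 m.
Converting to nm: λ = 292.6 nm ≈ 293 nm.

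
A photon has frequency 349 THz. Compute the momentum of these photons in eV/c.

1.44 eV/c

Use h = 6.62607015 × 10^-34 J·s, c = 2.99792458 × 10^8 m/s, 1 eV = 1.602176634 × 10^-19 J.
First convert: f = 349 THz = 3.49 × 10^14 Hz.
For a photon p = hf/c, so p = 7.714 × 10^-28 kg·m/s.
Converting to eV/c: p = 1.443 eV/c ≈ 1.44 eV/c.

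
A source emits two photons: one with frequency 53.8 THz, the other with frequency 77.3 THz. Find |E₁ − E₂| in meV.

97.2 meV

Using E = hf: E₁ = 3.565 × 10^-20 J, E₂ = 5.122 × 10^-20 J.
|ΔE| = |3.565 × 10^-20 − 5.122 × 10^-20| = 1.56 × 10^-20 J = 97.2 meV.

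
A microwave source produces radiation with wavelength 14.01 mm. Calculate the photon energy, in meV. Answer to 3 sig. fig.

0.0885 meV

(h = 6.62607015e-34 J·s, c = 2.99792458e8 m/s, 1 eV = 1.602176634e-19 J.)
First convert: λ = 14.01 mm = 0.01401 m.
The photon relation is E = hc/λ, giving E = 1.418e-23 J.
Converting to meV: E = 0.08850 meV ≈ 0.0885 meV.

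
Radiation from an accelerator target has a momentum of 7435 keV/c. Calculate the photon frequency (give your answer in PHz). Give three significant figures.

1.80·10^6 PHz

First convert: p = 7435 keV/c = 3.9735·10^-21 kg·m/s.
Apply f = pc/h: f = 1.798·10^21 Hz.
Converting to PHz: f = 1.798·10^6 PHz ≈ 1.80·10^6 PHz.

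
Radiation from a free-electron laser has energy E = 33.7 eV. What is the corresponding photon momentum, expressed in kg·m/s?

First convert: E = 33.7 eV = 5.3993·10^-18 J.
Since p = E/c for a photon, p = 1.801·10^-26 kg·m/s.
So p ≈ 1.80·10^-26 kg·m/s.

1.80·10^-26 kg·m/s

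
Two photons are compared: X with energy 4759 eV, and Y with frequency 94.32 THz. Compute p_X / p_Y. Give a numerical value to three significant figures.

p_X = 2.543 × 10^-24 kg·m/s (from energy = 4759 eV, via p = E/c).
p_Y = 2.085 × 10^-28 kg·m/s (from frequency = 94.32 THz, via p = hf/c).
Ratio = 2.543 × 10^-24 / 2.085 × 10^-28 = 1.22 × 10^4.

1.22 × 10^4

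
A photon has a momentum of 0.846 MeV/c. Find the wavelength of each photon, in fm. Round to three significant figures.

1470 fm

(h = 6.62607015 × 10^-34 J·s, c = 2.99792458 × 10^8 m/s, 1 eV = 1.602176634 × 10^-19 J.)
In SI units: p = 0.846 MeV/c = 4.5213 × 10^-22 kg·m/s.
Since λ = h/p for a photon, λ = 1.466 × 10^-12 m.
Converting to fm: λ = 1466 fm ≈ 1470 fm.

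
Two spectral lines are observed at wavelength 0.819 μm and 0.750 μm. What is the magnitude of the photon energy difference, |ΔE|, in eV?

0.139 eV

Using E = hc/λ: E₁ = 2.425e-19 J, E₂ = 2.649e-19 J.
|ΔE| = |2.425e-19 − 2.649e-19| = 2.23e-20 J = 0.139 eV.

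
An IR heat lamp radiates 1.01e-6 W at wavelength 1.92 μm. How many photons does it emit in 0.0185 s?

Total energy: E_total = P·t = 1.01e-6 × 0.0185 = 1.869e-8 J.
Per-photon energy: E = 1.035e-19 J.
N = E_total / E_photon = 1.81e11.

1.81e11 photons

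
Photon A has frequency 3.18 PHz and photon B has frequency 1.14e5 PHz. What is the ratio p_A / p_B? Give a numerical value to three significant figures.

p_A = 7.028e-27 kg·m/s (from frequency = 3.18 PHz, via p = hf/c).
p_B = 2.520e-22 kg·m/s (from frequency = 1.14e5 PHz, via p = hf/c).
Ratio = 7.028e-27 / 2.520e-22 = 2.79e-5.

2.79e-5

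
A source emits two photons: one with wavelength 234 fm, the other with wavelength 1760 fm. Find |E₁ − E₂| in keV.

4590 keV

Using E = hc/λ: E₁ = 8.489e-13 J, E₂ = 1.129e-13 J.
|ΔE| = |8.489e-13 − 1.129e-13| = 7.36e-13 J = 4590 keV.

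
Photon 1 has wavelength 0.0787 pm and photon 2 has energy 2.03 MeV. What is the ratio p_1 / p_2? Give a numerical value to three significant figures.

7.76

p_1 = 8.419 × 10^-21 kg·m/s (from wavelength = 0.0787 pm, via p = h/λ).
p_2 = 1.085 × 10^-21 kg·m/s (from energy = 2.03 MeV, via p = E/c).
Ratio = 8.419 × 10^-21 / 1.085 × 10^-21 = 7.76.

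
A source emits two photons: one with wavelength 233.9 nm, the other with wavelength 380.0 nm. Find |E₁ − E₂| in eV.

2.04 eV

Using E = hc/λ: E₁ = 8.4927e-19 J, E₂ = 5.2275e-19 J.
|ΔE| = |8.4927e-19 − 5.2275e-19| = 3.27e-19 J = 2.04 eV.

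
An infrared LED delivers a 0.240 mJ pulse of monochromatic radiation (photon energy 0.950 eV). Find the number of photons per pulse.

1.58e15 photons

Per-photon energy: E = 1.522e-19 J (from energy = 0.950 eV).
N = E_total / E_photon = 2.40e-4 J / 1.522e-19 J = 1.58e15.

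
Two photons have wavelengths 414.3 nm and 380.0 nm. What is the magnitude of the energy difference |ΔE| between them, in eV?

Using E = hc/λ: E₁ = 4.7947 × 10^-19 J, E₂ = 5.2275 × 10^-19 J.
|ΔE| = |4.7947 × 10^-19 − 5.2275 × 10^-19| = 4.33 × 10^-20 J = 0.270 eV.

0.270 eV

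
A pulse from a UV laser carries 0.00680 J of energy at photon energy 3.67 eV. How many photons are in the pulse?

Per-photon energy: E = 5.880 × 10^-19 J (from energy = 3.67 eV).
N = E_total / E_photon = 0.00680 J / 5.880 × 10^-19 J = 1.16 × 10^16.

1.16 × 10^16 photons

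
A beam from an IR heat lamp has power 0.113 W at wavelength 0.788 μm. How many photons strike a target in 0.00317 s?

Total energy: E_total = P·t = 0.113 × 0.00317 = 3.582e-4 J.
Per-photon energy: E = 2.521e-19 J.
N = E_total / E_photon = 1.42e15.

1.42e15 photons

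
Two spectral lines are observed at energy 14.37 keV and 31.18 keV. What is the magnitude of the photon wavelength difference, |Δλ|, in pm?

46.5 pm

Using λ = hc/E: λ₁ = 8.6280 × 10^-11 m, λ₂ = 3.9764 × 10^-11 m.
|Δλ| = |8.6280 × 10^-11 − 3.9764 × 10^-11| = 4.65 × 10^-11 m = 46.5 pm.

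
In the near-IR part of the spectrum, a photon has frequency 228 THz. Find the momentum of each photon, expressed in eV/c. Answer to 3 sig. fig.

0.943 eV/c

First convert: f = 228 THz = 2.28 × 10^14 Hz.
For a photon p = hf/c, so p = 5.039 × 10^-28 kg·m/s.
Converting to eV/c: p = 0.9429 eV/c ≈ 0.943 eV/c.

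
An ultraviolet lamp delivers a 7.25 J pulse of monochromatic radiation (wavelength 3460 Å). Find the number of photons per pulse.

Per-photon energy: E = 5.741 × 10^-19 J (from wavelength = 3460 Å).
N = E_total / E_photon = 7.25 J / 5.741 × 10^-19 J = 1.26 × 10^19.

1.26 × 10^19 photons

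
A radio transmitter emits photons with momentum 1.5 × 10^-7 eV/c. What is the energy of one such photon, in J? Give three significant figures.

2.40 × 10^-26 J

In SI units: p = 1.5 × 10^-7 eV/c = 8.0164 × 10^-35 kg·m/s.
The photon relation is E = pc, giving E = 2.403 × 10^-26 J.
So E ≈ 2.40 × 10^-26 J.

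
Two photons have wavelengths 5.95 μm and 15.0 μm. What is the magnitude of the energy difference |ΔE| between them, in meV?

Using E = hc/λ: E₁ = 3.339 × 10^-20 J, E₂ = 1.324 × 10^-20 J.
|ΔE| = |3.339 × 10^-20 − 1.324 × 10^-20| = 2.01 × 10^-20 J = 126 meV.

126 meV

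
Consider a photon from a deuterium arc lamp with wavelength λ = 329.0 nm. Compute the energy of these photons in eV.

3.77 eV

Use h = 6.62607015·10^-34 J·s, c = 2.99792458·10^8 m/s, 1 eV = 1.602176634·10^-19 J.
In SI units: λ = 329.0 nm = 3.290·10^-7 m.
Apply E = hc/λ: E = 6.038·10^-19 J.
Converting to eV: E = 3.769 eV ≈ 3.77 eV.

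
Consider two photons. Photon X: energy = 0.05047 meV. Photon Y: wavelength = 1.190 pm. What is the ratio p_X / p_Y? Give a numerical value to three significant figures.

4.84e-11

p_X = 2.697e-32 kg·m/s (from energy = 0.05047 meV, via p = E/c).
p_Y = 5.568e-22 kg·m/s (from wavelength = 1.190 pm, via p = h/λ).
Ratio = 2.697e-32 / 5.568e-22 = 4.84e-11.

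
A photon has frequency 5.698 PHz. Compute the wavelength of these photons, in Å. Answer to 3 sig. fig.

(c = 2.99792458 × 10^8 m/s.)
First convert: f = 5.698 PHz = 5.698 × 10^15 Hz.
Apply λ = c/f: λ = 5.261 × 10^-8 m.
Converting to Å: λ = 526.1 Å ≈ 526 Å.

526 Å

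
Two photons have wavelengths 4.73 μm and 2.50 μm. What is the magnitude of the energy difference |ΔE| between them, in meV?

Using E = hc/λ: E₁ = 4.200e-20 J, E₂ = 7.946e-20 J.
|ΔE| = |4.200e-20 − 7.946e-20| = 3.75e-20 J = 234 meV.

234 meV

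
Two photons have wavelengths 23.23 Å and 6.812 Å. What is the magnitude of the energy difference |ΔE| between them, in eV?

Using E = hc/λ: E₁ = 8.5512e-17 J, E₂ = 2.9161e-16 J.
|ΔE| = |8.5512e-17 − 2.9161e-16| = 2.06e-16 J = 1290 eV.

1290 eV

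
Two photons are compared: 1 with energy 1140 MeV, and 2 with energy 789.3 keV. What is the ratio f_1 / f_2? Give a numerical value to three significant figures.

1440

f_1 = 2.757 × 10^23 Hz (from energy = 1140 MeV, via f = E/h).
f_2 = 1.909 × 10^20 Hz (from energy = 789.3 keV, via f = E/h).
Ratio = 2.757 × 10^23 / 1.909 × 10^20 = 1440.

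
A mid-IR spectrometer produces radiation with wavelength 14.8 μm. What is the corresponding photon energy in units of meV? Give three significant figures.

Take h = 6.62607015 × 10^-34 J·s, c = 2.99792458 × 10^8 m/s, 1 eV = 1.602176634 × 10^-19 J.
Convert to SI: λ = 14.8 μm = 1.48 × 10^-5 m.
For a photon E = hc/λ, so E = 1.342 × 10^-20 J.
Converting to meV: E = 83.77 meV ≈ 83.8 meV.

83.8 meV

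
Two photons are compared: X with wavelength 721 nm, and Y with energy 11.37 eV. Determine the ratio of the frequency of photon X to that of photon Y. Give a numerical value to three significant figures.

f_X = 4.158e14 Hz (from wavelength = 721 nm, via f = c/λ).
f_Y = 2.749e15 Hz (from energy = 11.37 eV, via f = E/h).
Ratio = 4.158e14 / 2.749e15 = 0.151.

0.151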